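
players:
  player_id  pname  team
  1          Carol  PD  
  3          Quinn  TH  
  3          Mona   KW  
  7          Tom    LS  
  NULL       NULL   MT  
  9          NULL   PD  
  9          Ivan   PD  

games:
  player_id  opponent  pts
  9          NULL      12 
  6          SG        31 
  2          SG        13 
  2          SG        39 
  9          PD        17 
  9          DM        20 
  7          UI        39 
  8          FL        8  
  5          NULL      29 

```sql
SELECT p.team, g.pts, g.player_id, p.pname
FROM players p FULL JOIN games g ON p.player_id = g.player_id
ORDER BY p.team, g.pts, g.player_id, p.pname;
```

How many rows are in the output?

FULL OUTER JOIN keeps every row from both sides; unmatched rows get NULL for the other side's columns.
Matching on p.player_id = g.player_id. A NULL in a compared column never satisfies the condition.
Matched pairs: 7; unmatched p rows kept: 4; unmatched g rows kept: 5.
Total: 7 matched + 9 padded = 16 rows.

16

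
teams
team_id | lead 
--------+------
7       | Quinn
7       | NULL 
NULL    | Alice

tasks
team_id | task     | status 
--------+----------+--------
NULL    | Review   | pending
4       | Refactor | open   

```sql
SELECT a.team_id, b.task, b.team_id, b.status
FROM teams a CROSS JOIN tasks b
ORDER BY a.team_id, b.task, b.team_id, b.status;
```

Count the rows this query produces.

6

CROSS JOIN pairs every row of `teams` with every row of `tasks`: 3 × 2 = 6 rows.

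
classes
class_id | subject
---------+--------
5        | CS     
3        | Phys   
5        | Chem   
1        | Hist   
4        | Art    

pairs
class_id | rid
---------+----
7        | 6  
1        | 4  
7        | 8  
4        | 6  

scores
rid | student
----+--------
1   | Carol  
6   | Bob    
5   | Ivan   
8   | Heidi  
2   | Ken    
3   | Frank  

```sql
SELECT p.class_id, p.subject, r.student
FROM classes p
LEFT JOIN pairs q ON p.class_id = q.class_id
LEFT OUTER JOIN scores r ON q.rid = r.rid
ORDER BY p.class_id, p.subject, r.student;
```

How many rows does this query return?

5

Evaluate left to right. First `classes p LEFT JOIN pairs q` on class_id: 5 row(s).
Then LEFT JOIN `scores r` on rid: each of those 5 rows is kept; rows whose q.rid has no match in r get NULL for r's columns.
Result: 5 row(s).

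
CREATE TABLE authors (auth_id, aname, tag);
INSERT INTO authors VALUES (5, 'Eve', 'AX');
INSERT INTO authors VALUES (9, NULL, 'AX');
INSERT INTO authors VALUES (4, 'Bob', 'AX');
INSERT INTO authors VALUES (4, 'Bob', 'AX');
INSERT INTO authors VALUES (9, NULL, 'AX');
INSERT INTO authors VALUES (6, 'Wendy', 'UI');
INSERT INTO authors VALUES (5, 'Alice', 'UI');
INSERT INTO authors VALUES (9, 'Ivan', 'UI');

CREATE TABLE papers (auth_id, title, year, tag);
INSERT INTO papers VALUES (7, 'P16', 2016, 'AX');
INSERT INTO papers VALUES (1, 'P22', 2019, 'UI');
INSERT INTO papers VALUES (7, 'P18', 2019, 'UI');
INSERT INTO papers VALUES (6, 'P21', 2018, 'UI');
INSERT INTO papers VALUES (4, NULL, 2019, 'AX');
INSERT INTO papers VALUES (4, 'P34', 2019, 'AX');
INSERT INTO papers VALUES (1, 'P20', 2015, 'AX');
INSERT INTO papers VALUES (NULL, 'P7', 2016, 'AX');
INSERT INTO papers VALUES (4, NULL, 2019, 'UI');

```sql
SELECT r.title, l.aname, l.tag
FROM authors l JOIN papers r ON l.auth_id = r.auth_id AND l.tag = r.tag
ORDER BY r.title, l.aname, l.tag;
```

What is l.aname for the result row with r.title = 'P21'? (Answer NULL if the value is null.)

Wendy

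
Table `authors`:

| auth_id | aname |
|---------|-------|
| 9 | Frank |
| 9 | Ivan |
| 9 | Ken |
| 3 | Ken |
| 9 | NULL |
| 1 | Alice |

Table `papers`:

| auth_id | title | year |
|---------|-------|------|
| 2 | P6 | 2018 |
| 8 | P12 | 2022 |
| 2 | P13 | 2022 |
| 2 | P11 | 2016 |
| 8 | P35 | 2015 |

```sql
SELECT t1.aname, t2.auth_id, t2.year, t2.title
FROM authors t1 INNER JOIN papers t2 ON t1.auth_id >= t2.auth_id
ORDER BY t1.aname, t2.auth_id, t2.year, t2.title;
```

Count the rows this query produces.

23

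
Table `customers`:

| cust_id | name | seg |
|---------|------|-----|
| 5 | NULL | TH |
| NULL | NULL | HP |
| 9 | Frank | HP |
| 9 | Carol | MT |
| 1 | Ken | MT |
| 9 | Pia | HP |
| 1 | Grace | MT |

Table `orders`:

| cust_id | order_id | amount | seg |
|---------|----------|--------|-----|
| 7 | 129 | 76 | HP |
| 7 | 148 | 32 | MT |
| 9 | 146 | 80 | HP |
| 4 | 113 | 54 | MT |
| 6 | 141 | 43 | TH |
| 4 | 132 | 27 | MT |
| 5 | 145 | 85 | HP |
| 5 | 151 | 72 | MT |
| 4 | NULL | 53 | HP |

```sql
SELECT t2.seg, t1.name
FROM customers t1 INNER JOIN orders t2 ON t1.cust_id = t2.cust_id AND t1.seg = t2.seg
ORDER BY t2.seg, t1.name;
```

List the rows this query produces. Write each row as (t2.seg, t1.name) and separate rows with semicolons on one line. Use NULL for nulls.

(HP, Frank); (HP, Pia)

INNER JOIN keeps only pairs where the ON condition holds.
Matching on t1.cust_id = t2.cust_id AND t1.seg = t2.seg. A NULL in a compared column never satisfies the condition.
- t1 row (cust_id=5, seg=TH): no match → dropped.
- t1 row (cust_id=NULL, seg=HP): no match → dropped.
- t1 row (cust_id=9, seg=HP): matches 1 t2 row(s) → 1 output row(s).
- t1 row (cust_id=9, seg=MT): no match → dropped.
- t1 row (cust_id=1, seg=MT): no match → dropped.
- t1 row (cust_id=9, seg=HP): matches 1 t2 row(s) → 1 output row(s).
- t1 row (cust_id=1, seg=MT): no match → dropped.
After projecting and ordering:
t2.seg | t1.name
HP | Frank
HP | Pia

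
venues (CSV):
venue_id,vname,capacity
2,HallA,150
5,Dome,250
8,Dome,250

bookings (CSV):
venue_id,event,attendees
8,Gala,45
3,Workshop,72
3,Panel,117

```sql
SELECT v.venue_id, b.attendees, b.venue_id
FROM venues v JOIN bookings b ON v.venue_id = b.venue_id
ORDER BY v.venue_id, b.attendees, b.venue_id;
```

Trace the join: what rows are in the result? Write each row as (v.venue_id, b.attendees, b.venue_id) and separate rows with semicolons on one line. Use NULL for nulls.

(8, 45, 8)

INNER JOIN keeps only pairs where the ON condition holds.
Matching on v.venue_id = b.venue_id.
Matched pairs: 1.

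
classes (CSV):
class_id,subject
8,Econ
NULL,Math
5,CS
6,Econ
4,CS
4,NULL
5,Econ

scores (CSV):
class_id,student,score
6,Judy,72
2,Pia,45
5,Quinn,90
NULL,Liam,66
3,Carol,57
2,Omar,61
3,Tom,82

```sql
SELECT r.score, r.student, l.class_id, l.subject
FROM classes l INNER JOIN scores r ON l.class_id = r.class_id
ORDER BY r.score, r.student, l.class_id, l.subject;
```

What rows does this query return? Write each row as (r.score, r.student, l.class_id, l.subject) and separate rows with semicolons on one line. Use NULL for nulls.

(72, Judy, 6, Econ); (90, Quinn, 5, CS); (90, Quinn, 5, Econ)

INNER JOIN keeps only pairs where the ON condition holds.
Matching on l.class_id = r.class_id. A NULL in a compared column never satisfies the condition.
Matched pairs: 3.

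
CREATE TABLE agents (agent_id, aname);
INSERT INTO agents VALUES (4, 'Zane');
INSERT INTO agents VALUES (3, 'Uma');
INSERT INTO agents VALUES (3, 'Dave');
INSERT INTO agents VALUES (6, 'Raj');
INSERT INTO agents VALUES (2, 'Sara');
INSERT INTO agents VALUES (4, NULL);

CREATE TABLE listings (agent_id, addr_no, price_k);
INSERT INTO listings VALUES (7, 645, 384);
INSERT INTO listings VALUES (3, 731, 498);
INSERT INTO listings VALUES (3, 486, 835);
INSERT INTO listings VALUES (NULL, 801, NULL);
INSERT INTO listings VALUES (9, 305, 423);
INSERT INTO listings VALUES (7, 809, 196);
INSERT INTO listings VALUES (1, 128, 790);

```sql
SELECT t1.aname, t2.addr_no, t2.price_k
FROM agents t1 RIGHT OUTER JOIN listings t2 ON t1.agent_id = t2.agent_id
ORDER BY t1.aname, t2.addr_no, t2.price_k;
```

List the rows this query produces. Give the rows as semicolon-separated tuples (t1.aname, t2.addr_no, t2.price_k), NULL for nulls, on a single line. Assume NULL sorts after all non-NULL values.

RIGHT JOIN keeps every row from `listings`; unmatched rows get NULL for `agents`'s columns.
Matching on t1.agent_id = t2.agent_id. A NULL in a compared column never satisfies the condition.
Matched pairs: 4; unmatched t2 rows kept: 5.

(Dave, 486, 835); (Dave, 731, 498); (Uma, 486, 835); (Uma, 731, 498); (NULL, 128, 790); (NULL, 305, 423); (NULL, 645, 384); (NULL, 801, NULL); (NULL, 809, 196)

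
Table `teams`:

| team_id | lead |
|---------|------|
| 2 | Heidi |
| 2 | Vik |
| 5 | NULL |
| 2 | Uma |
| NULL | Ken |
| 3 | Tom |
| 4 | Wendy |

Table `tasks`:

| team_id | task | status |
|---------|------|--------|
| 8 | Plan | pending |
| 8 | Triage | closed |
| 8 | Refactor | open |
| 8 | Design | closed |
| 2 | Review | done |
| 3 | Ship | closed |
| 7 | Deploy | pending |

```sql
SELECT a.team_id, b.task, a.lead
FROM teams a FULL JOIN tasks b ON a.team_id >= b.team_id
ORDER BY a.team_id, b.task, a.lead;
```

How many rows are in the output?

15

FULL OUTER JOIN keeps every row from both sides; unmatched rows get NULL for the other side's columns.
Matching on a.team_id >= b.team_id. A NULL in a compared column never satisfies the condition.
- a row (team_id=2): matches 1 b row(s) → 1 output row(s).
- a row (team_id=2): matches 1 b row(s) → 1 output row(s).
- a row (team_id=5): matches 2 b row(s) → 2 output row(s).
- a row (team_id=2): matches 1 b row(s) → 1 output row(s).
- a row (team_id=NULL): no match → kept, b columns NULL.
- a row (team_id=3): matches 2 b row(s) → 2 output row(s).
- a row (team_id=4): matches 2 b row(s) → 2 output row(s).
- 5 row(s) from b found no a partner → padded with NULL.
Total: 9 matched + 6 padded = 15 rows.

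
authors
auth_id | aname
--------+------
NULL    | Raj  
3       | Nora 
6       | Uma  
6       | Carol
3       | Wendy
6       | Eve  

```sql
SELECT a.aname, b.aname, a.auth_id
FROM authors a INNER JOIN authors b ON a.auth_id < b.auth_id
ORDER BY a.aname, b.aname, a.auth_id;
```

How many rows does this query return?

6

INNER JOIN keeps only pairs where the ON condition holds.
Matching on a.auth_id < b.auth_id. A NULL in a compared column never satisfies the condition.
- a (auth_id=NULL) has no partner → excluded.
- a (auth_id=3) pairs with 3 row(s) of b.
- a (auth_id=6) has no partner → excluded.
- a (auth_id=6) has no partner → excluded.
- a (auth_id=3) pairs with 3 row(s) of b.
- a (auth_id=6) has no partner → excluded.
Total: 6 rows.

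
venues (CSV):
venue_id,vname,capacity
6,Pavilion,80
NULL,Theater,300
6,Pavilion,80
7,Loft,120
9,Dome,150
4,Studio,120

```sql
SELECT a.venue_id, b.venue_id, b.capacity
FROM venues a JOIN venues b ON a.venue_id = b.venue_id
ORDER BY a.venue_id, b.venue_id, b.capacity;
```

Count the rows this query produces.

INNER JOIN keeps only pairs where the ON condition holds.
Matching on a.venue_id = b.venue_id. A NULL in a compared column never satisfies the condition.
- a row (venue_id=6): matches 2 b row(s) → 2 output row(s).
- a row (venue_id=NULL): no match → dropped.
- a row (venue_id=6): matches 2 b row(s) → 2 output row(s).
- a row (venue_id=7): matches 1 b row(s) → 1 output row(s).
- a row (venue_id=9): matches 1 b row(s) → 1 output row(s).
- a row (venue_id=4): matches 1 b row(s) → 1 output row(s).
Total: 7 rows.

7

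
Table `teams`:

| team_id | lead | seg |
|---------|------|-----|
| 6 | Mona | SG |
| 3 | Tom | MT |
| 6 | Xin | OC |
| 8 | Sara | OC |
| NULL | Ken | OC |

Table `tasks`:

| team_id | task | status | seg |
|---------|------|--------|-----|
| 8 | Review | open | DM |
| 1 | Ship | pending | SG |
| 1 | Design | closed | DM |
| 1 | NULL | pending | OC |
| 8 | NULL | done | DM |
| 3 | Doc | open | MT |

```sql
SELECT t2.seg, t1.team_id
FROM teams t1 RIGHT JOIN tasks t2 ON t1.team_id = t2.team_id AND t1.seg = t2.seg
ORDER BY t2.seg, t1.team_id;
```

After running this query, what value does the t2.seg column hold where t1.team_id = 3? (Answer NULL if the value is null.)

RIGHT JOIN keeps every row from `tasks`; unmatched rows get NULL for `teams`'s columns.
Matching on t1.team_id = t2.team_id AND t1.seg = t2.seg. A NULL in a compared column never satisfies the condition.
Matched pairs: 1; unmatched t2 rows kept: 5.

MT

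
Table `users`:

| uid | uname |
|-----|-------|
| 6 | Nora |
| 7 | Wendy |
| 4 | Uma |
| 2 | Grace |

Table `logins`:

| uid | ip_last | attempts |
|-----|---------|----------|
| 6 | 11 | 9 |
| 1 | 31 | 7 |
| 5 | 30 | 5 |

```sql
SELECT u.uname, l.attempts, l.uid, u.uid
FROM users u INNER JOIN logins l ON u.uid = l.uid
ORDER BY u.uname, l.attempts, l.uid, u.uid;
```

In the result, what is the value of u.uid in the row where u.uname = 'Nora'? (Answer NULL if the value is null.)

INNER JOIN keeps only pairs where the ON condition holds.
Matching on u.uid = l.uid.
- uid=6: 1 matching l row(s), so 1 row(s) emitted.
- uid=7: no matching l row, dropped.
- uid=4: no matching l row, dropped.
- uid=2: no matching l row, dropped.

6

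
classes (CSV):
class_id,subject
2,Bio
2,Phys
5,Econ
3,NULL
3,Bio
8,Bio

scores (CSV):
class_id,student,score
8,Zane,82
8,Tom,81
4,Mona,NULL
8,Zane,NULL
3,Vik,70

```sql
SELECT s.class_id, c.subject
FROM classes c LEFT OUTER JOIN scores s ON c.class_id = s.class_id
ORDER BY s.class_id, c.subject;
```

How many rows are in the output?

8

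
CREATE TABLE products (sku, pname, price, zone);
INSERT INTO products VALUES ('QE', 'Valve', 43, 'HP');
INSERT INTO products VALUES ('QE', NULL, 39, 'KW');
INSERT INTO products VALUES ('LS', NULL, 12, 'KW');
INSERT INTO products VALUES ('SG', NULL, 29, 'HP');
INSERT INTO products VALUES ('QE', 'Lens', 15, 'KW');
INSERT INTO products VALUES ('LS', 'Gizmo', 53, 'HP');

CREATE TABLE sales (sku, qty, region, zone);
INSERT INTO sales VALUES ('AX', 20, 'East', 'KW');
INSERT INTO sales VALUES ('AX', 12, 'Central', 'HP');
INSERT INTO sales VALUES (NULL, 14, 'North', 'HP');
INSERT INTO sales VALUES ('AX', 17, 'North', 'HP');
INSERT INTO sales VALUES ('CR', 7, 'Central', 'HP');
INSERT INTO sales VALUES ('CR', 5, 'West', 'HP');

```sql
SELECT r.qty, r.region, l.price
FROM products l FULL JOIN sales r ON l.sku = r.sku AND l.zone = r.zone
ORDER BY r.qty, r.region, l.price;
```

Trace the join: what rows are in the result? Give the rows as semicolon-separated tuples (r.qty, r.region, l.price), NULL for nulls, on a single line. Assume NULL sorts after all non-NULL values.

FULL OUTER JOIN keeps every row from both sides; unmatched rows get NULL for the other side's columns.
Matching on l.sku = r.sku AND l.zone = r.zone. A NULL in a compared column never satisfies the condition.
- l (sku=QE, zone=HP) has no partner → padded with NULL.
- l (sku=QE, zone=KW) has no partner → padded with NULL.
- l (sku=LS, zone=KW) has no partner → padded with NULL.
- l (sku=SG, zone=HP) has no partner → padded with NULL.
- l (sku=QE, zone=KW) has no partner → padded with NULL.
- l (sku=LS, zone=HP) has no partner → padded with NULL.
- 6 r row(s) had no l match → kept, l columns NULL.

(5, West, NULL); (7, Central, NULL); (12, Central, NULL); (14, North, NULL); (17, North, NULL); (20, East, NULL); (NULL, NULL, 12); (NULL, NULL, 15); (NULL, NULL, 29); (NULL, NULL, 39); (NULL, NULL, 43); (NULL, NULL, 53)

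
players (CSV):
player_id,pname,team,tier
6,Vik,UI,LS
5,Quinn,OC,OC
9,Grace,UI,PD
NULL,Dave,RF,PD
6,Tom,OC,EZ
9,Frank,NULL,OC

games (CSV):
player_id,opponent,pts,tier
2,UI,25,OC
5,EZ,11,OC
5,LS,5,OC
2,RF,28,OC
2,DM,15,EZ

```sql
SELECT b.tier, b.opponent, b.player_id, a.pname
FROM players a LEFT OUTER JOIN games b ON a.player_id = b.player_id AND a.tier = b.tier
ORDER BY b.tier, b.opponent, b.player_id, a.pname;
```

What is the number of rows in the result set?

LEFT JOIN keeps every row from `players`; unmatched rows get NULL for `games`'s columns.
Matching on a.player_id = b.player_id AND a.tier = b.tier. A NULL in a compared column never satisfies the condition.
Matched pairs: 2; unmatched a rows kept: 5.
Total: 2 matched + 5 padded = 7 rows.

7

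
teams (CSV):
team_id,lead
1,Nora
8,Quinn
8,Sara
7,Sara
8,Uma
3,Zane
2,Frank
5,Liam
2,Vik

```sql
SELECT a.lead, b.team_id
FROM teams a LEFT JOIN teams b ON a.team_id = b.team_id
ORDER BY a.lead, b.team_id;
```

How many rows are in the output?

LEFT JOIN keeps every row from `teams a`; unmatched rows get NULL for `teams b`'s columns.
Matching on a.team_id = b.team_id.
Matched pairs: 17; unmatched a rows kept: 0.
Total: 17 rows.

17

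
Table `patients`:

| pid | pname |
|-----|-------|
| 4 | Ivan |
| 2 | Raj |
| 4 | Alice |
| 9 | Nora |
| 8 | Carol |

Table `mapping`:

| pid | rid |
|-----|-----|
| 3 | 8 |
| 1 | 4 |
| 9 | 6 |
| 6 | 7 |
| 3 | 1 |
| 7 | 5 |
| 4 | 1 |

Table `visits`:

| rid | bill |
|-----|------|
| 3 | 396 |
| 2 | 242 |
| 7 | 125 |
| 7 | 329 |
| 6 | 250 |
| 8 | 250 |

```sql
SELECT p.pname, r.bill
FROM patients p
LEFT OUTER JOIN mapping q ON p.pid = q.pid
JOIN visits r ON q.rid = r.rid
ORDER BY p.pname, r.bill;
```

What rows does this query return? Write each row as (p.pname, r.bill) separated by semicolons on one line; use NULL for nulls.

(Nora, 250)

Step 1 — p LEFT JOIN q on pid → 5 row(s).
Then INNER JOIN `visits r` on rid: keep only rows whose q.rid appears in r.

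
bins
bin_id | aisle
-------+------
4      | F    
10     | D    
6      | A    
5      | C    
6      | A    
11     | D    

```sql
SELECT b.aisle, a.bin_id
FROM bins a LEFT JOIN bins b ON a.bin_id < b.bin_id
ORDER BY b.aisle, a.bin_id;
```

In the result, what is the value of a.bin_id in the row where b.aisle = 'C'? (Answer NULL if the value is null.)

4

LEFT JOIN keeps every row from `bins a`; unmatched rows get NULL for `bins b`'s columns.
Matching on a.bin_id < b.bin_id.
Matched pairs: 14; unmatched a rows kept: 1.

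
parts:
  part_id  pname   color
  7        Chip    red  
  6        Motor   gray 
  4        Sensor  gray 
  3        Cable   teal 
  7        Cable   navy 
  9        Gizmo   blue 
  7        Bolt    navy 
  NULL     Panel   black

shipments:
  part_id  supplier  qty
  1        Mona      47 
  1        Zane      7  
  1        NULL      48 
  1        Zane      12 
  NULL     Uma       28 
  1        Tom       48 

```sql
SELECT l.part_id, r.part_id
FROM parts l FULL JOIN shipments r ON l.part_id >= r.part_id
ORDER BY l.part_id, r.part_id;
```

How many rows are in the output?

FULL OUTER JOIN keeps every row from both sides; unmatched rows get NULL for the other side's columns.
Matching on l.part_id >= r.part_id. A NULL in a compared column never satisfies the condition.
Matched pairs: 35; unmatched l rows kept: 1; unmatched r rows kept: 1.
Total: 35 matched + 2 padded = 37 rows.

37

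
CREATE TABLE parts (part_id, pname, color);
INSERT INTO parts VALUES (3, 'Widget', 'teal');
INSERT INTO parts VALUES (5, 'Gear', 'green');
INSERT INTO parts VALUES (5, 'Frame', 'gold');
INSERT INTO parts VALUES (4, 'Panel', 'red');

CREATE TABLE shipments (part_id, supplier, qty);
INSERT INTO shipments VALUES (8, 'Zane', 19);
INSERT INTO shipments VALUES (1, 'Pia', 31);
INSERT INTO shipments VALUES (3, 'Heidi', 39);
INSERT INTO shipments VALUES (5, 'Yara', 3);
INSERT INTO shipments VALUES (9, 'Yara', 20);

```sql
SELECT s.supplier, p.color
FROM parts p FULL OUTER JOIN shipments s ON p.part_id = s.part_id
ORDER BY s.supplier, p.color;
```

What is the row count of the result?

7

FULL OUTER JOIN keeps every row from both sides; unmatched rows get NULL for the other side's columns.
Matching on p.part_id = s.part_id.
- p[0] part_id=3 → 1 match(es) in s → 1 row(s).
- p[1] part_id=5 → 1 match(es) in s → 1 row(s).
- p[2] part_id=5 → 1 match(es) in s → 1 row(s).
- p[3] part_id=4 → no match; kept with NULLs on the s side.
- plus 3 unmatched s row(s), each kept with NULL p columns.
Total: 3 matched + 4 padded = 7 rows.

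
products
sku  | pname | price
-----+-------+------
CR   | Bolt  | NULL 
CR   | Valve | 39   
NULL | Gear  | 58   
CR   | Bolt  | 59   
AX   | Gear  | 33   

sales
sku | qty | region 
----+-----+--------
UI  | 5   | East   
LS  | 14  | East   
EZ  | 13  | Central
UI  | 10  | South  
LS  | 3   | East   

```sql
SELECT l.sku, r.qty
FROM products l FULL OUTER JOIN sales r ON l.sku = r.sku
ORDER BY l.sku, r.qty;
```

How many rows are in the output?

FULL OUTER JOIN keeps every row from both sides; unmatched rows get NULL for the other side's columns.
Matching on l.sku = r.sku. A NULL in a compared column never satisfies the condition.
- l (sku=CR) has no partner → padded with NULL.
- l (sku=CR) has no partner → padded with NULL.
- l (sku=NULL) has no partner → padded with NULL.
- l (sku=CR) has no partner → padded with NULL.
- l (sku=AX) has no partner → padded with NULL.
- plus 5 unmatched r row(s), each kept with NULL l columns.
Total: 0 matched + 10 padded = 10 rows.

10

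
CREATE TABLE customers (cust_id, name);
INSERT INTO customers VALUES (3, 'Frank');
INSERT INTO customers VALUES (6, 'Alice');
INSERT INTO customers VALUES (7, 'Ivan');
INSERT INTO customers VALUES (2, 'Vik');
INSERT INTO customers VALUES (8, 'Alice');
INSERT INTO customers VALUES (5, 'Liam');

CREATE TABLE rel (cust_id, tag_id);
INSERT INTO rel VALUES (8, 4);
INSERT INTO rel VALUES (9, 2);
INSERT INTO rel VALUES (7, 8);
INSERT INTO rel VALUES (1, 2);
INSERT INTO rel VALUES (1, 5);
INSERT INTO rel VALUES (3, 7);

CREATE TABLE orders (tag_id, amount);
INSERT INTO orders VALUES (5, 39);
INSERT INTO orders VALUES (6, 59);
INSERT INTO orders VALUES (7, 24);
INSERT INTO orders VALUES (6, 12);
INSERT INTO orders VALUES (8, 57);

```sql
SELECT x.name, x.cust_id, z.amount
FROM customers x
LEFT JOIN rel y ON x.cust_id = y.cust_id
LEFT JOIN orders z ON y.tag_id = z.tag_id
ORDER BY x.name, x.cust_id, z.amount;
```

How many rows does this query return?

Evaluate left to right. First `customers x LEFT JOIN rel y` on cust_id: 6 row(s).
Then LEFT JOIN `orders z` on tag_id: each of those 6 rows is kept; rows whose y.tag_id has no match in z get NULL for z's columns.
Result: 6 row(s).

6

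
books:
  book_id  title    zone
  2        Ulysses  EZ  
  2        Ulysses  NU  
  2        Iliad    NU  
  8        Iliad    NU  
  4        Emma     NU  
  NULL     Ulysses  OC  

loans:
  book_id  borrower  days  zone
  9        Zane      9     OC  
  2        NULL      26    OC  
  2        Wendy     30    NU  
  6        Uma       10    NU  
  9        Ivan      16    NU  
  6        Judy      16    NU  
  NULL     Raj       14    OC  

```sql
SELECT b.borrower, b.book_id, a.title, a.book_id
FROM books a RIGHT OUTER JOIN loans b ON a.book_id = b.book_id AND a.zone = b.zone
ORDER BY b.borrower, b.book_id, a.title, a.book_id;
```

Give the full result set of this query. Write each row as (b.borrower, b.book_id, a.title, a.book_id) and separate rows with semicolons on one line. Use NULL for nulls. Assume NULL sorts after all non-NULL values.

(Ivan, 9, NULL, NULL); (Judy, 6, NULL, NULL); (Raj, NULL, NULL, NULL); (Uma, 6, NULL, NULL); (Wendy, 2, Iliad, 2); (Wendy, 2, Ulysses, 2); (Zane, 9, NULL, NULL); (NULL, 2, NULL, NULL)

RIGHT JOIN keeps every row from `loans`; unmatched rows get NULL for `books`'s columns.
Matching on a.book_id = b.book_id AND a.zone = b.zone. A NULL in a compared column never satisfies the condition.
- a (book_id=2, zone=EZ) has no partner in b.
- a (book_id=2, zone=NU) pairs with 1 row(s) of b.
- a (book_id=2, zone=NU) pairs with 1 row(s) of b.
- a (book_id=8, zone=NU) has no partner in b.
- a (book_id=4, zone=NU) has no partner in b.
- a (book_id=NULL, zone=OC) has no partner in b.
- plus 6 unmatched b row(s), each kept with NULL a columns.
After projecting and ordering:
b.borrower | b.book_id | a.title | a.book_id
Ivan | 9 | NULL | NULL
Judy | 6 | NULL | NULL
Raj | NULL | NULL | NULL
Uma | 6 | NULL | NULL
Wendy | 2 | Iliad | 2
Wendy | 2 | Ulysses | 2
Zane | 9 | NULL | NULL
NULL | 2 | NULL | NULL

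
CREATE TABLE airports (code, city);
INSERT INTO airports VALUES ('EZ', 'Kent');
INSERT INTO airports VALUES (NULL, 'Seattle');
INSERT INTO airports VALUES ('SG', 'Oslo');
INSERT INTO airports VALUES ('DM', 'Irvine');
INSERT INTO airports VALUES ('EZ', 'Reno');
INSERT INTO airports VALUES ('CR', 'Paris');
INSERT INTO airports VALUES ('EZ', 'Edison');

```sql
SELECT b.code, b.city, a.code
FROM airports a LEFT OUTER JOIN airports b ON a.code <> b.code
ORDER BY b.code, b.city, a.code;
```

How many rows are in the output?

LEFT JOIN keeps every row from `airports a`; unmatched rows get NULL for `airports b`'s columns.
Matching on a.code <> b.code. A NULL in a compared column never satisfies the condition.
Matched pairs: 24; unmatched a rows kept: 1.
Total: 24 matched + 1 padded = 25 rows.

25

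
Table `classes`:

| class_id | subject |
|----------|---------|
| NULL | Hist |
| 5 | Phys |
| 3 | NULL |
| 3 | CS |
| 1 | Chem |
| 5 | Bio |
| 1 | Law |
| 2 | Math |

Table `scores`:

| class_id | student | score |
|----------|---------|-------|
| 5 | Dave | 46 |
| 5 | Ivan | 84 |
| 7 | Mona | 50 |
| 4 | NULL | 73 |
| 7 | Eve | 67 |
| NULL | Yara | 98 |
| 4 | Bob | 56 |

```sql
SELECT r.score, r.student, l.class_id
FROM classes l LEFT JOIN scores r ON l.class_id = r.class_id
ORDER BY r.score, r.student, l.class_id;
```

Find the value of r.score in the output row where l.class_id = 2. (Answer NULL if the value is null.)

LEFT JOIN keeps every row from `classes`; unmatched rows get NULL for `scores`'s columns.
Matching on l.class_id = r.class_id. A NULL in a compared column never satisfies the condition.
- l[0] class_id=NULL → no match; kept with NULLs on the r side.
- l[1] class_id=5 → 2 match(es) in r → 2 row(s).
- l[2] class_id=3 → no match; kept with NULLs on the r side.
- l[3] class_id=3 → no match; kept with NULLs on the r side.
- l[4] class_id=1 → no match; kept with NULLs on the r side.
- l[5] class_id=5 → 2 match(es) in r → 2 row(s).
- l[6] class_id=1 → no match; kept with NULLs on the r side.
- l[7] class_id=2 → no match; kept with NULLs on the r side.

NULL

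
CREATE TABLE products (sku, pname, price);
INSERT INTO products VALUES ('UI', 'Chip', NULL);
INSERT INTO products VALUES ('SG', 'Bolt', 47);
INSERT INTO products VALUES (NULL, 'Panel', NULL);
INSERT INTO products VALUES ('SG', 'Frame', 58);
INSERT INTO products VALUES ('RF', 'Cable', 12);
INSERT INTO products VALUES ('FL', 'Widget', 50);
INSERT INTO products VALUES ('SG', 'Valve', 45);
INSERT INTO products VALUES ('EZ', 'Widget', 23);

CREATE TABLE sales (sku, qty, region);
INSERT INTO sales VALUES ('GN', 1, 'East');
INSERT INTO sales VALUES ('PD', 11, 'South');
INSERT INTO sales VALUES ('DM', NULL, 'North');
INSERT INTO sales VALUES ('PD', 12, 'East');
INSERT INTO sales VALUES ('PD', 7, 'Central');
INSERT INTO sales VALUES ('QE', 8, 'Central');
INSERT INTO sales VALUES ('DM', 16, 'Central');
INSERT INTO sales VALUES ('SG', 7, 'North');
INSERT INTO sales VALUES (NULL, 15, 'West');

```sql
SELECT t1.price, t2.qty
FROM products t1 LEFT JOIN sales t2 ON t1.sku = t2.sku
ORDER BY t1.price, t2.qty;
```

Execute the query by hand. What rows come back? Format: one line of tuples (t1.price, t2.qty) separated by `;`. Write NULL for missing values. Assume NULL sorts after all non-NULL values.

LEFT JOIN keeps every row from `products`; unmatched rows get NULL for `sales`'s columns.
Matching on t1.sku = t2.sku. A NULL in a compared column never satisfies the condition.
- t1 (sku=UI) has no partner → padded with NULL.
- t1 (sku=SG) pairs with 1 row(s) of t2.
- t1 (sku=NULL) has no partner → padded with NULL.
- t1 (sku=SG) pairs with 1 row(s) of t2.
- t1 (sku=RF) has no partner → padded with NULL.
- t1 (sku=FL) has no partner → padded with NULL.
- t1 (sku=SG) pairs with 1 row(s) of t2.
- t1 (sku=EZ) has no partner → padded with NULL.
After projecting and ordering:
t1.price | t2.qty
12 | NULL
23 | NULL
45 | 7
47 | 7
50 | NULL
58 | 7
NULL | NULL
NULL | NULL

(12, NULL); (23, NULL); (45, 7); (47, 7); (50, NULL); (58, 7); (NULL, NULL); (NULL, NULL)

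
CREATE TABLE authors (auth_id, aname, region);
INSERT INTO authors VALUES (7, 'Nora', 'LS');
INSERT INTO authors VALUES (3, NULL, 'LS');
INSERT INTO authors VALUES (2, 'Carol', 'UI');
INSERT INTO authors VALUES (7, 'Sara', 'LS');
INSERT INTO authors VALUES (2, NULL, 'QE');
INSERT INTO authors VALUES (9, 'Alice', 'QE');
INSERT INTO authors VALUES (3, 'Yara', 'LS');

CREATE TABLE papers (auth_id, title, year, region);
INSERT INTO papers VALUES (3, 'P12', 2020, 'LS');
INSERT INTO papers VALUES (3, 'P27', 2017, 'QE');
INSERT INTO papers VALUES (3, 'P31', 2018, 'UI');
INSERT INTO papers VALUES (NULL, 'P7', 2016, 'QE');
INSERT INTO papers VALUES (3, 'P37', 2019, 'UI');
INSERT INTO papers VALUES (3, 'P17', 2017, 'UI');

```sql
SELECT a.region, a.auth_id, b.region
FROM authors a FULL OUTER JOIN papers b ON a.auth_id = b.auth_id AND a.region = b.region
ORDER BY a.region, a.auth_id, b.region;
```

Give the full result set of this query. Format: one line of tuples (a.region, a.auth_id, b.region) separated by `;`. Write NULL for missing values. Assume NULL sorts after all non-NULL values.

FULL OUTER JOIN keeps every row from both sides; unmatched rows get NULL for the other side's columns.
Matching on a.auth_id = b.auth_id AND a.region = b.region. A NULL in a compared column never satisfies the condition.
Matched pairs: 2; unmatched a rows kept: 5; unmatched b rows kept: 5.

(LS, 3, LS); (LS, 3, LS); (LS, 7, NULL); (LS, 7, NULL); (QE, 2, NULL); (QE, 9, NULL); (UI, 2, NULL); (NULL, NULL, QE); (NULL, NULL, QE); (NULL, NULL, UI); (NULL, NULL, UI); (NULL, NULL, UI)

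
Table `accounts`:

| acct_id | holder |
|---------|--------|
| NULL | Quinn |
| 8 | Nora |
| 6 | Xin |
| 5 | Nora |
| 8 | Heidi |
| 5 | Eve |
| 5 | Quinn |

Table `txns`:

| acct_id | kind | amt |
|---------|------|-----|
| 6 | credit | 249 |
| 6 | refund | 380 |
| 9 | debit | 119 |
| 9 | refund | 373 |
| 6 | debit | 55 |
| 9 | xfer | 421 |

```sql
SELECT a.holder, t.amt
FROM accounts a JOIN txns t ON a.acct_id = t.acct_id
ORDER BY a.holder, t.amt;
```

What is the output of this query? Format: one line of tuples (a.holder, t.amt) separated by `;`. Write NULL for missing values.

(Xin, 55); (Xin, 249); (Xin, 380)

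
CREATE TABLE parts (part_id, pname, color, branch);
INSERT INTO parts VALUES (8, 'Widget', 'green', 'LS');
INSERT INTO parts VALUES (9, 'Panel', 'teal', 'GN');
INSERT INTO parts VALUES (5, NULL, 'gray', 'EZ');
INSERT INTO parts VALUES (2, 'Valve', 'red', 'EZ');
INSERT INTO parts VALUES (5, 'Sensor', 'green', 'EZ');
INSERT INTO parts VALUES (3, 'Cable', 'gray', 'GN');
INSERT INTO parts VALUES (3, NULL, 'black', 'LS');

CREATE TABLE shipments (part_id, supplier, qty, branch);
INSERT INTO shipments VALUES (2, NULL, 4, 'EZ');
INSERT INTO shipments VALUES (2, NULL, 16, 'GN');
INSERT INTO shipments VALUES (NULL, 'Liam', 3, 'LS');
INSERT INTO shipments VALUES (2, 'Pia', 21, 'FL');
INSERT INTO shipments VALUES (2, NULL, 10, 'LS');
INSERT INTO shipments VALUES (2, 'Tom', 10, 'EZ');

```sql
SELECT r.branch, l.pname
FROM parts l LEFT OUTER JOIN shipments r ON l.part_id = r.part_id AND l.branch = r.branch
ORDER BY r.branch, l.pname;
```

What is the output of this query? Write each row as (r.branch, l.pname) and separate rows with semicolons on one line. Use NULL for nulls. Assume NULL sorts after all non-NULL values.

(EZ, Valve); (EZ, Valve); (NULL, Cable); (NULL, Panel); (NULL, Sensor); (NULL, Widget); (NULL, NULL); (NULL, NULL)

LEFT JOIN keeps every row from `parts`; unmatched rows get NULL for `shipments`'s columns.
Matching on l.part_id = r.part_id AND l.branch = r.branch. A NULL in a compared column never satisfies the condition.
- l row (part_id=8, branch=LS): no match → kept, r columns NULL.
- l row (part_id=9, branch=GN): no match → kept, r columns NULL.
- l row (part_id=5, branch=EZ): no match → kept, r columns NULL.
- l row (part_id=2, branch=EZ): matches 2 r row(s) → 2 output row(s).
- l row (part_id=5, branch=EZ): no match → kept, r columns NULL.
- l row (part_id=3, branch=GN): no match → kept, r columns NULL.
- l row (part_id=3, branch=LS): no match → kept, r columns NULL.
After projecting and ordering:
r.branch | l.pname
EZ | Valve
EZ | Valve
NULL | Cable
NULL | Panel
NULL | Sensor
NULL | Widget
NULL | NULL
NULL | NULL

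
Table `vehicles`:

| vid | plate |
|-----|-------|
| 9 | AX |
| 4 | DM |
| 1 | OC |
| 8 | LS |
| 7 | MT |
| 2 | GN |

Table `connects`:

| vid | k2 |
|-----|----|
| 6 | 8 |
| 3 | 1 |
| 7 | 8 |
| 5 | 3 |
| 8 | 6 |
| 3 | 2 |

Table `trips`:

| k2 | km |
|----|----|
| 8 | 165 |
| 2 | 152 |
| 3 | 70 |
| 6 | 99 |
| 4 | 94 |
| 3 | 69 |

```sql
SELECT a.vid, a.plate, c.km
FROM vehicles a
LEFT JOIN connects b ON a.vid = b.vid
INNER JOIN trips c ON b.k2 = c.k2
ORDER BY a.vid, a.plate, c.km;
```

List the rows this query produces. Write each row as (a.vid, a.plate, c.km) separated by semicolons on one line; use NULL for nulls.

(7, MT, 165); (8, LS, 99)

Step 1 — a LEFT JOIN b on vid → 6 row(s).
Then INNER JOIN `trips c` on k2: keep only rows whose b.k2 appears in c.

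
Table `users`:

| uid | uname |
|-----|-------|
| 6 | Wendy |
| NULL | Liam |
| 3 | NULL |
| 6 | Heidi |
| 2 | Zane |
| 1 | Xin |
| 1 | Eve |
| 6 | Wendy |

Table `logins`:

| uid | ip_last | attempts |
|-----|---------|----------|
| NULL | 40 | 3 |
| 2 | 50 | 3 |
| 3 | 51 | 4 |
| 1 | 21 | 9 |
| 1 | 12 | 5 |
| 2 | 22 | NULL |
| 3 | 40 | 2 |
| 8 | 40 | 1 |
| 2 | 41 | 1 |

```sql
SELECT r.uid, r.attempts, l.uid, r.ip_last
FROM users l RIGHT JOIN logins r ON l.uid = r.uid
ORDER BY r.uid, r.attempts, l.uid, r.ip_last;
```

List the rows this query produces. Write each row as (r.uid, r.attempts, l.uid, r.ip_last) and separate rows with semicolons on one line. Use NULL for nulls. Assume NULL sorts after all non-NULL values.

(1, 5, 1, 12); (1, 5, 1, 12); (1, 9, 1, 21); (1, 9, 1, 21); (2, 1, 2, 41); (2, 3, 2, 50); (2, NULL, 2, 22); (3, 2, 3, 40); (3, 4, 3, 51); (8, 1, NULL, 40); (NULL, 3, NULL, 40)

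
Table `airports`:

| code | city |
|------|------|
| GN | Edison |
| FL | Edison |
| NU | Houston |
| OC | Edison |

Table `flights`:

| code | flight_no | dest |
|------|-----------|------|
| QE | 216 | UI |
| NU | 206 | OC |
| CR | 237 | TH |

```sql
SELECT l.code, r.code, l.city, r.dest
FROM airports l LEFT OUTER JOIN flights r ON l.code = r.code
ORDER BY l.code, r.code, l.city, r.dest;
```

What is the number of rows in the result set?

4

LEFT JOIN keeps every row from `airports`; unmatched rows get NULL for `flights`'s columns.
Matching on l.code = r.code.
Matched pairs: 1; unmatched l rows kept: 3.
Total: 1 matched + 3 padded = 4 rows.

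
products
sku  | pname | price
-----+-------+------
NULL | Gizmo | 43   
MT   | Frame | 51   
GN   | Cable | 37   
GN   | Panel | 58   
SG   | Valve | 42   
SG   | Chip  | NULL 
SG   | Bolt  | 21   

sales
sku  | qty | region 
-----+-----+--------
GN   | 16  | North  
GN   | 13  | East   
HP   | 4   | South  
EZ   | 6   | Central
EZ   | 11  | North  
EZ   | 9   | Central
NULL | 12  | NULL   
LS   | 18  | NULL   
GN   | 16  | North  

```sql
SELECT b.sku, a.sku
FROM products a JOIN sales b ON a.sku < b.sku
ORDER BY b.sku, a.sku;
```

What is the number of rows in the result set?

INNER JOIN keeps only pairs where the ON condition holds.
Matching on a.sku < b.sku. A NULL in a compared column never satisfies the condition.
- a[0] sku=NULL → no match; dropped.
- a[1] sku=MT → no match; dropped.
- a[2] sku=GN → 2 match(es) in b → 2 row(s).
- a[3] sku=GN → 2 match(es) in b → 2 row(s).
- a[4] sku=SG → no match; dropped.
- a[5] sku=SG → no match; dropped.
- a[6] sku=SG → no match; dropped.
Total: 4 rows.

4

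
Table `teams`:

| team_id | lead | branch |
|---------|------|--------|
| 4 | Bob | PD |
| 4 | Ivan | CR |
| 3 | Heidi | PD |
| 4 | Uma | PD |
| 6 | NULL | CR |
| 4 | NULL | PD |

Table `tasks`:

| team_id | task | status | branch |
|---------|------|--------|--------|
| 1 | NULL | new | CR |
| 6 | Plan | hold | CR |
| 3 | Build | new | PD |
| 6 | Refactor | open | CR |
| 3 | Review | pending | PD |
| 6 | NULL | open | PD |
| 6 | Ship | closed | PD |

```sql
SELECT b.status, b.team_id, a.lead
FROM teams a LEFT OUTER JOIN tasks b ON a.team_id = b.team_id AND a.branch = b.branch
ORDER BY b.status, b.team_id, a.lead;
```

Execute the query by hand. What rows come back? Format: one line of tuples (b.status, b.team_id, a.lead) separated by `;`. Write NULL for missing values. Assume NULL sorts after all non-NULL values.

(hold, 6, NULL); (new, 3, Heidi); (open, 6, NULL); (pending, 3, Heidi); (NULL, NULL, Bob); (NULL, NULL, Ivan); (NULL, NULL, Uma); (NULL, NULL, NULL)

LEFT JOIN keeps every row from `teams`; unmatched rows get NULL for `tasks`'s columns.
Matching on a.team_id = b.team_id AND a.branch = b.branch.
- a[0] team_id=4, branch=PD → no match; kept with NULLs on the b side.
- a[1] team_id=4, branch=CR → no match; kept with NULLs on the b side.
- a[2] team_id=3, branch=PD → 2 match(es) in b → 2 row(s).
- a[3] team_id=4, branch=PD → no match; kept with NULLs on the b side.
- a[4] team_id=6, branch=CR → 2 match(es) in b → 2 row(s).
- a[5] team_id=4, branch=PD → no match; kept with NULLs on the b side.
After projecting and ordering:
b.status | b.team_id | a.lead
hold | 6 | NULL
new | 3 | Heidi
open | 6 | NULL
pending | 3 | Heidi
NULL | NULL | Bob
NULL | NULL | Ivan
NULL | NULL | Uma
NULL | NULL | NULL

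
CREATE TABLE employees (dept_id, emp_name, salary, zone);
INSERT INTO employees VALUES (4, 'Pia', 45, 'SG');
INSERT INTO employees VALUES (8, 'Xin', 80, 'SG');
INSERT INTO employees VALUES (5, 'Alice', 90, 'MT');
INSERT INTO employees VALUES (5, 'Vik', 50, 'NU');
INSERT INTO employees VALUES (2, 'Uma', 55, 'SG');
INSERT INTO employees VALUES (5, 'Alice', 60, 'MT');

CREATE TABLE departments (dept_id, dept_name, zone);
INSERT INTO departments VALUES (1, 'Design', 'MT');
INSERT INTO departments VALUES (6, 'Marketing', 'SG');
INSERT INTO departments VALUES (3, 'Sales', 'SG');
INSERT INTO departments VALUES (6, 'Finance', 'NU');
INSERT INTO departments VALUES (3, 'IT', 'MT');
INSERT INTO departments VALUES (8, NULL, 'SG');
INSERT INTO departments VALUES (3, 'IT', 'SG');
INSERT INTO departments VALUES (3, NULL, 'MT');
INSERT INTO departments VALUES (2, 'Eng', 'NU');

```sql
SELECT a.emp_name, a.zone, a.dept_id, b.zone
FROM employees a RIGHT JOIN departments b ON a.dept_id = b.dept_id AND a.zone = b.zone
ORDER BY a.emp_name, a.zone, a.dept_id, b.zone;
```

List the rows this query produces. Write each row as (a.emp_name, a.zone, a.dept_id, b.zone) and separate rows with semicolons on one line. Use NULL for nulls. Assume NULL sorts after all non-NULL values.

(Xin, SG, 8, SG); (NULL, NULL, NULL, MT); (NULL, NULL, NULL, MT); (NULL, NULL, NULL, MT); (NULL, NULL, NULL, NU); (NULL, NULL, NULL, NU); (NULL, NULL, NULL, SG); (NULL, NULL, NULL, SG); (NULL, NULL, NULL, SG)

RIGHT JOIN keeps every row from `departments`; unmatched rows get NULL for `employees`'s columns.
Matching on a.dept_id = b.dept_id AND a.zone = b.zone.
- dept_id=4, zone=SG: no matching b row.
- dept_id=8, zone=SG: 1 matching b row(s), so 1 row(s) emitted.
- dept_id=5, zone=MT: no matching b row.
- dept_id=5, zone=NU: no matching b row.
- dept_id=2, zone=SG: no matching b row.
- dept_id=5, zone=MT: no matching b row.
- plus 8 unmatched b row(s), each kept with NULL a columns.
After projecting and ordering:
a.emp_name | a.zone | a.dept_id | b.zone
Xin | SG | 8 | SG
NULL | NULL | NULL | MT
NULL | NULL | NULL | MT
NULL | NULL | NULL | MT
NULL | NULL | NULL | NU
NULL | NULL | NULL | NU
NULL | NULL | NULL | SG
NULL | NULL | NULL | SG
NULL | NULL | NULL | SG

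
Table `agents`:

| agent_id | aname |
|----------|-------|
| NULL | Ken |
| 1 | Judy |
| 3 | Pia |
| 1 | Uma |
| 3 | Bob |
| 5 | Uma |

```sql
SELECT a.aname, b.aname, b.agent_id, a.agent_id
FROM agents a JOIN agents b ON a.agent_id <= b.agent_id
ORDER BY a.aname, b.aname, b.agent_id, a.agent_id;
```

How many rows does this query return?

INNER JOIN keeps only pairs where the ON condition holds.
Matching on a.agent_id <= b.agent_id. A NULL in a compared column never satisfies the condition.
Matched pairs: 17.
Total: 17 rows.

17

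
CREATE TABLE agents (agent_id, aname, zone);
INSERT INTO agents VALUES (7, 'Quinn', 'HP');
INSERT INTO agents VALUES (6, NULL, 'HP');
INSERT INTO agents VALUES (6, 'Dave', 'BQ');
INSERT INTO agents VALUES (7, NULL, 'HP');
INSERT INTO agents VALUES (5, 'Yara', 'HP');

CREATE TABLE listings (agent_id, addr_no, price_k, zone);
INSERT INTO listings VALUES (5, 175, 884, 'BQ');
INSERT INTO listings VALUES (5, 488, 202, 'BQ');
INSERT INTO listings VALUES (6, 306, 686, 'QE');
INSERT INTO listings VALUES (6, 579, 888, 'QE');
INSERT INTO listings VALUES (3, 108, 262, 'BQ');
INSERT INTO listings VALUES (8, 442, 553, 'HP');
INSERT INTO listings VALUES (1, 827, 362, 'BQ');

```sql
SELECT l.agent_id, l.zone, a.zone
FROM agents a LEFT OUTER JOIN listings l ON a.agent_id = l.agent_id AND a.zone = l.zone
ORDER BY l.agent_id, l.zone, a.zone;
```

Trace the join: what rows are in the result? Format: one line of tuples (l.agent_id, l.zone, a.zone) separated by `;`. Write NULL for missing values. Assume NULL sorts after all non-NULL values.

(NULL, NULL, BQ); (NULL, NULL, HP); (NULL, NULL, HP); (NULL, NULL, HP); (NULL, NULL, HP)

LEFT JOIN keeps every row from `agents`; unmatched rows get NULL for `listings`'s columns.
Matching on a.agent_id = l.agent_id AND a.zone = l.zone.
- agent_id=7, zone=HP: no l row matches, row kept with l columns NULL.
- agent_id=6, zone=HP: no l row matches, row kept with l columns NULL.
- agent_id=6, zone=BQ: no l row matches, row kept with l columns NULL.
- agent_id=7, zone=HP: no l row matches, row kept with l columns NULL.
- agent_id=5, zone=HP: no l row matches, row kept with l columns NULL.
After projecting and ordering:
l.agent_id | l.zone | a.zone
NULL | NULL | BQ
NULL | NULL | HP
NULL | NULL | HP
NULL | NULL | HP
NULL | NULL | HP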